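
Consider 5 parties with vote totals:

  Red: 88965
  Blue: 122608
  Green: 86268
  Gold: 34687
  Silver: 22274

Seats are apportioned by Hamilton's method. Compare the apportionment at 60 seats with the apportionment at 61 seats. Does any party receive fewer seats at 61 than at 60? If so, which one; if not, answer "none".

none

At 60 seats: Red 15, Blue 21, Green 14, Gold 6, Silver 4.
At 61 seats: Red 15, Blue 21, Green 15, Gold 6, Silver 4.
No party's allocation decreased.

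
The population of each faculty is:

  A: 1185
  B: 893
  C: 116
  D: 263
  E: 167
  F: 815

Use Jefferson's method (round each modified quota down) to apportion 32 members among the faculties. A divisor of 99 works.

With modified divisor 99: modified quotas A 11.970, B 9.020, C 1.172, D 2.657, E 1.687, F 8.232.
Rounding down: A 11, B 9, C 1, D 2, E 1, F 8 (total 32).

A: 11, B: 9, C: 1, D: 2, E: 1, F: 8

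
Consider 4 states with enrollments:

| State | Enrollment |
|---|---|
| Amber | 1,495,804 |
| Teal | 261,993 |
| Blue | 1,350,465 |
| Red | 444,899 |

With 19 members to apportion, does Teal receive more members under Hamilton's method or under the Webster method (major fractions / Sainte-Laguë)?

Hamilton: Amber 8, Teal 2, Blue 7, Red 2.
Webster: Amber 8, Teal 1, Blue 8, Red 2.
Teal gets 2 under Hamilton and 1 under Webster.

Hamilton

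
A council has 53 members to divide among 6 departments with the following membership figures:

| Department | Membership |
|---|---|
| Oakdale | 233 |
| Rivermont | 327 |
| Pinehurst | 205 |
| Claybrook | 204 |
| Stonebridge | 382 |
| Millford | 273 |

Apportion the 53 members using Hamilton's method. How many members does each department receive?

Standard divisor: 1624 ÷ 53 ≈ 30.642.
Standard quotas: Oakdale 7.604, Rivermont 10.672, Pinehurst 6.690, Claybrook 6.658, Stonebridge 12.467, Millford 8.909.
Lower quotas: Oakdale 7, Rivermont 10, Pinehurst 6, Claybrook 6, Stonebridge 12, Millford 8 (sum 49, leaving 4 seats).
Remainders in descending order: Millford 0.909, Pinehurst 0.690, Rivermont 0.672, Claybrook 0.658, Oakdale 0.604, Stonebridge 0.467.
Largest remainders: Millford, Pinehurst, Rivermont, Claybrook receive the extra seats.

Oakdale 7; Rivermont 11; Pinehurst 7; Claybrook 7; Stonebridge 12; Millford 9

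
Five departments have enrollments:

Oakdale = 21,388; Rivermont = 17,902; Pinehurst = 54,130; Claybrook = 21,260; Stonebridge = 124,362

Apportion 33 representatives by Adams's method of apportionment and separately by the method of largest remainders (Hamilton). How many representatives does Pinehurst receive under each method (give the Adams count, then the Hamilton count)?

7 and 8

Adams: Oakdale 3, Rivermont 3, Pinehurst 7, Claybrook 3, Stonebridge 17.
Hamilton: Oakdale 3, Rivermont 2, Pinehurst 8, Claybrook 3, Stonebridge 17.
Pinehurst gets 7 under Adams and 8 under Hamilton.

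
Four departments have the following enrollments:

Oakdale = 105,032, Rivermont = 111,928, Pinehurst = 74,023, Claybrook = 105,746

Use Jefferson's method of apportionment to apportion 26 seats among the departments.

Standard divisor 396729/26 ≈ 15258.808; standard quotas: Oakdale 6.883, Rivermont 7.335, Pinehurst 4.851, Claybrook 6.930.
Rounding down gives 6, 7, 4, 6 = 23 seats, so the divisor must be adjusted.
With modified divisor 14400: modified quotas Oakdale 7.294, Rivermont 7.773, Pinehurst 5.140, Claybrook 7.343.
Rounding down: Oakdale 7, Rivermont 7, Pinehurst 5, Claybrook 7 (total 26).

Oakdale 7, Rivermont 7, Pinehurst 5, Claybrook 7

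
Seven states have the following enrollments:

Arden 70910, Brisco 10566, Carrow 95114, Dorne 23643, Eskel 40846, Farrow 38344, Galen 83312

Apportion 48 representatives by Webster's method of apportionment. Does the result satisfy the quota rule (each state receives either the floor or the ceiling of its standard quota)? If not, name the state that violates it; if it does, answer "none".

none

Standard quotas: Arden 9.383, Brisco 1.398, Carrow 12.586, Dorne 3.129, Eskel 5.405, Farrow 5.074, Galen 11.025.
Webster allocation: Arden 10, Brisco 1, Carrow 13, Dorne 3, Eskel 5, Farrow 5, Galen 11.
Every allocation lies between the lower and upper quota.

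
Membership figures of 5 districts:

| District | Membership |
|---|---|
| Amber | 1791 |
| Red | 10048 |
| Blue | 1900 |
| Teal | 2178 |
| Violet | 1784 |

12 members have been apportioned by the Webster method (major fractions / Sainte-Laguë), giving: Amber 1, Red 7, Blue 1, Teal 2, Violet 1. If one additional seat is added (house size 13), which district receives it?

Red

Priority for the next seat is population ÷ (current seats + 0.5).
Priorities: Amber 1194.000, Red 1339.733, Blue 1266.667, Teal 871.200, Violet 1189.333.
Highest priority: Red.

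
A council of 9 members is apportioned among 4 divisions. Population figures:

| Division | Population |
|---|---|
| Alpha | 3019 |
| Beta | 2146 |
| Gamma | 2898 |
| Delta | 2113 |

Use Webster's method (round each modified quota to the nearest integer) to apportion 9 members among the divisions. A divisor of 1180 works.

With modified divisor 1180: modified quotas Alpha 2.558, Beta 1.819, Gamma 2.456, Delta 1.791.
Rounding to the nearest integer: Alpha 3, Beta 2, Gamma 2, Delta 2 (total 9).

Alpha=3, Beta=2, Gamma=2, Delta=2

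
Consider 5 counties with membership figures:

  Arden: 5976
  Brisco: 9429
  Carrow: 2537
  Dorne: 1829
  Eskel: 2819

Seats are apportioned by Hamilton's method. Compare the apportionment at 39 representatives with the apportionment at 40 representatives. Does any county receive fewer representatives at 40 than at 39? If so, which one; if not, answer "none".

Carrow

At 39 seats: Arden 10, Brisco 16, Carrow 5, Dorne 3, Eskel 5.
At 40 seats: Arden 11, Brisco 17, Carrow 4, Dorne 3, Eskel 5.
Carrow drops from 5 to 4.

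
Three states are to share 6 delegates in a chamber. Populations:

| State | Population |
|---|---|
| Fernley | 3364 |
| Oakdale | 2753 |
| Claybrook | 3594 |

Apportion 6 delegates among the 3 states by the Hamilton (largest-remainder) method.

Fernley=2, Oakdale=2, Claybrook=2

The standard divisor is 9711/6 ≈ 1618.5.
Standard quotas: Fernley 2.078, Oakdale 1.701, Claybrook 2.221.
Lower quotas: Fernley 2, Oakdale 1, Claybrook 2 (sum 5, leaving 1 seat).
Remainders in descending order: Oakdale 0.701, Claybrook 0.221, Fernley 0.078.
The surplus seat goes to Oakdale.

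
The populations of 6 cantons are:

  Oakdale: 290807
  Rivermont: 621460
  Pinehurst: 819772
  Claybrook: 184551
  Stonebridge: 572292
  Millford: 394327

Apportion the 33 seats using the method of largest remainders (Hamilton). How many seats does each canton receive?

Oakdale 3, Rivermont 7, Pinehurst 9, Claybrook 2, Stonebridge 7, Millford 5

The standard divisor is 2883209/33 ≈ 87369.97.
Standard quotas: Oakdale 3.3285, Rivermont 7.1130, Pinehurst 9.3828, Claybrook 2.1123, Stonebridge 6.5502, Millford 4.5133.
Lower quotas: Oakdale 3, Rivermont 7, Pinehurst 9, Claybrook 2, Stonebridge 6, Millford 4 (sum 31, leaving 2 seats).
Remainders in descending order: Stonebridge 0.5502, Millford 0.5133, Pinehurst 0.3828, Oakdale 0.3285, Rivermont 0.1130, Claybrook 0.1123.
The surplus seats go to Stonebridge, Millford.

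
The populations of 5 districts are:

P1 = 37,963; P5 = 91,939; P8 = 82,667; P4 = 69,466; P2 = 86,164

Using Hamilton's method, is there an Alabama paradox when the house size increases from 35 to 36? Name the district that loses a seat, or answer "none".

none

At 35 seats: P1 4, P5 9, P8 8, P4 6, P2 8.
At 36 seats: P1 4, P5 9, P8 8, P4 7, P2 8.
No district's allocation decreased.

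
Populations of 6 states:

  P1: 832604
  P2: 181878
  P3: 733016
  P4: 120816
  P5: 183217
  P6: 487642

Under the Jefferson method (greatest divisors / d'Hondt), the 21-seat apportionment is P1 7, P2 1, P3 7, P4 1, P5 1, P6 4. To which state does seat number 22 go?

Priority for the next seat is population ÷ (current seats + 1).
Priorities: P1 104075.500, P2 90939.000, P3 91627.000, P4 60408.000, P5 91608.500, P6 97528.400.
Highest priority: P1.

P1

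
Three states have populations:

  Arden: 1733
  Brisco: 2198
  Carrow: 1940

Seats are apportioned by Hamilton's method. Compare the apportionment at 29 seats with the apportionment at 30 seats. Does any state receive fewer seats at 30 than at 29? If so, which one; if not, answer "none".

none

At 29 seats: Arden 8, Brisco 11, Carrow 10.
At 30 seats: Arden 9, Brisco 11, Carrow 10.
No state's allocation decreased.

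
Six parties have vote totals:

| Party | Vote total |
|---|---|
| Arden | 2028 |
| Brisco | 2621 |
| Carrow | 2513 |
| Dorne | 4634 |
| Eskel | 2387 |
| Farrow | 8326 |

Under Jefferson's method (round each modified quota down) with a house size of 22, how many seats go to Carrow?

2

Standard divisor 22509/22 ≈ 1023.136; standard quotas: Arden 1.982, Brisco 2.562, Carrow 2.456, Dorne 4.529, Eskel 2.333, Farrow 8.138.
Rounding down gives 1, 2, 2, 4, 2, 8 = 19 seats, so the divisor must be adjusted.
With modified divisor 900: modified quotas Arden 2.253, Brisco 2.912, Carrow 2.792, Dorne 5.149, Eskel 2.652, Farrow 9.251.
Rounding down: Arden 2, Brisco 2, Carrow 2, Dorne 5, Eskel 2, Farrow 9 (total 22).
Carrow receives 2.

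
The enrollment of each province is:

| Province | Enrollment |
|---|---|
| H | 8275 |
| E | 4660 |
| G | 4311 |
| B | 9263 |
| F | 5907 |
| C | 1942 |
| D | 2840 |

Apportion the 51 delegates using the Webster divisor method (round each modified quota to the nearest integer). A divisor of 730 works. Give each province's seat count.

With modified divisor 730: modified quotas H 11.336, E 6.384, G 5.905, B 12.689, F 8.092, C 2.660, D 3.890.
Rounding to the nearest integer: H 11, E 6, G 6, B 13, F 8, C 3, D 4 (total 51).

H=11, E=6, G=6, B=13, F=8, C=3, D=4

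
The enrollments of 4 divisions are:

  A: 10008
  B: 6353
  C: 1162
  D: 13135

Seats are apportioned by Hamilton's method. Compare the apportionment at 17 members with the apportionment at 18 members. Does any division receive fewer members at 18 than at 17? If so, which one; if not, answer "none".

C

At 17 seats: A 6, B 3, C 1, D 7.
At 18 seats: A 6, B 4, C 0, D 8.
C drops from 1 to 0.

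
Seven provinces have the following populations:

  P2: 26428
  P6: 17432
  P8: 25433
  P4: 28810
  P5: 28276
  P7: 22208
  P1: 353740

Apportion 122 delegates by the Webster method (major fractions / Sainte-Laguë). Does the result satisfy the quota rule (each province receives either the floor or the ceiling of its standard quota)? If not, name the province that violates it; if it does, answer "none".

Standard quotas: P2 6.419, P6 4.234, P8 6.177, P4 6.997, P5 6.867, P7 5.394, P1 85.913.
Webster allocation: P2 6, P6 4, P8 6, P4 7, P5 7, P7 5, P1 87.
P1 has quota 85.913 (lower 85, upper 86) but receives 87 — outside the quota interval.

P1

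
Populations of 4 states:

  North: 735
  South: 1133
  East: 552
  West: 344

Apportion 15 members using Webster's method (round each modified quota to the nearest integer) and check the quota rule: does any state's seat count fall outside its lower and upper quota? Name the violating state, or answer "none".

none

Standard quotas: North 3.989, South 6.149, East 2.996, West 1.867.
Webster allocation: North 4, South 6, East 3, West 2.
Every allocation lies between the lower and upper quota.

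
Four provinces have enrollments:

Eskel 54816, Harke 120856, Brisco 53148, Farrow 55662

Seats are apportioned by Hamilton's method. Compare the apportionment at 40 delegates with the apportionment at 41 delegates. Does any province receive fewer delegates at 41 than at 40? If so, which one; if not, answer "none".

At 40 seats: Eskel 8, Harke 17, Brisco 7, Farrow 8.
At 41 seats: Eskel 8, Harke 17, Brisco 8, Farrow 8.
No province's allocation decreased.

none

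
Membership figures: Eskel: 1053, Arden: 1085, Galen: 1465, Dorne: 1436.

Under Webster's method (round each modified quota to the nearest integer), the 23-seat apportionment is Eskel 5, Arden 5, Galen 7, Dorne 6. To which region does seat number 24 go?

Priority for the next seat is population ÷ (current seats + 0.5).
Priorities: Eskel 191.455, Arden 197.273, Galen 195.333, Dorne 220.923.
Highest priority: Dorne.

Dorne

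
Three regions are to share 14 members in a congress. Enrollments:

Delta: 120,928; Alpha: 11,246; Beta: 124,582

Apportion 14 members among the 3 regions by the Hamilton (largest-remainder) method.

Delta 6; Alpha 1; Beta 7

The standard divisor is 256756/14 ≈ 18339.714.
Standard quotas: Delta 6.5938, Alpha 0.6132, Beta 6.7930.
Lower quotas: Delta 6, Alpha 0, Beta 6 (sum 12, leaving 2 seats).
Remainders in descending order: Beta 0.7930, Alpha 0.6132, Delta 0.5938.
The surplus seats go to Beta, Alpha.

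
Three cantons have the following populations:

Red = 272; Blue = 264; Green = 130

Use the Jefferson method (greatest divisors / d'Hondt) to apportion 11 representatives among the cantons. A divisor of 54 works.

Red: 5, Blue: 4, Green: 2

With modified divisor 54: modified quotas Red 5.037, Blue 4.889, Green 2.407.
Rounding down: Red 5, Blue 4, Green 2 (total 11).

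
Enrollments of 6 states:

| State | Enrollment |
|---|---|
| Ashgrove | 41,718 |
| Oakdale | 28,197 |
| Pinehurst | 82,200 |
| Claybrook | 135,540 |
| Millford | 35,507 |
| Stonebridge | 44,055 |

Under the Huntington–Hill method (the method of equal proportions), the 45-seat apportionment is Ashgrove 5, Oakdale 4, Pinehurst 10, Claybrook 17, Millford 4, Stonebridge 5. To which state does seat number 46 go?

Stonebridge

Priority for the next seat is population ÷ (√(s·(s+1))).
Priorities: Ashgrove 7616.630, Oakdale 6305.041, Pinehurst 7837.462, Claybrook 7748.306, Millford 7939.607, Stonebridge 8043.306.
Highest priority: Stonebridge.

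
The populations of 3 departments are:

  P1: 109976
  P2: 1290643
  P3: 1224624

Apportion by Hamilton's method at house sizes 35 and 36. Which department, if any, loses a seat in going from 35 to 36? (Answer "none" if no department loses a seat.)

At 35 seats: P1 2, P2 17, P3 16.
At 36 seats: P1 1, P2 18, P3 17.
P1 drops from 2 to 1.

P1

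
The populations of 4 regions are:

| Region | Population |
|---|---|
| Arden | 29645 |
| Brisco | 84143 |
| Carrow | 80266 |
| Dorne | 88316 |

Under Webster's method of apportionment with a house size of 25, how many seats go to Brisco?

7

Standard divisor 282370/25 ≈ 11294.8; standard quotas: Arden 2.625, Brisco 7.450, Carrow 7.106, Dorne 7.819.
Rounding to the nearest integer gives Arden 3, Brisco 7, Carrow 7, Dorne 8 — total 25, matching the house size, so no adjustment is needed.
Brisco receives 7.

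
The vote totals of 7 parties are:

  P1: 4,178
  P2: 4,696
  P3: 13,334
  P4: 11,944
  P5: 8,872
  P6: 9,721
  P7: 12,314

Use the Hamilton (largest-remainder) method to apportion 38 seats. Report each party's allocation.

P1 2, P2 3, P3 8, P4 7, P5 5, P6 6, P7 7

The standard divisor is 65059/38 ≈ 1712.079.
Standard quotas: P1 2.4403, P2 2.7429, P3 7.7882, P4 6.9763, P5 5.1820, P6 5.6779, P7 7.1924.
Lower quotas: P1 2, P2 2, P3 7, P4 6, P5 5, P6 5, P7 7 (sum 34, leaving 4 seats).
Remainders in descending order: P4 0.9763, P3 0.7882, P2 0.7429, P6 0.6779, P1 0.4403, P7 0.1924, P5 0.1820.
Largest remainders: P4, P3, P2, P6 receive the extra seats.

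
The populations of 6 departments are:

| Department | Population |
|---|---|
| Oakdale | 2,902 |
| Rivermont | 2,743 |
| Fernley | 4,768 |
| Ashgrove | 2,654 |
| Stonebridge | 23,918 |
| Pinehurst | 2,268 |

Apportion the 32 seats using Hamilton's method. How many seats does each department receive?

The standard divisor is 39253/32 ≈ 1226.656.
Standard quotas: Oakdale 2.3658, Rivermont 2.2362, Fernley 3.8870, Ashgrove 2.1636, Stonebridge 19.4985, Pinehurst 1.8489.
Lower quotas: Oakdale 2, Rivermont 2, Fernley 3, Ashgrove 2, Stonebridge 19, Pinehurst 1 (sum 29, leaving 3 seats).
Remainders in descending order: Fernley 0.8870, Pinehurst 0.8489, Stonebridge 0.4985, Oakdale 0.3658, Rivermont 0.2362, Ashgrove 0.1636.
Largest remainders: Fernley, Pinehurst, Stonebridge receive the extra seats.

Oakdale=2, Rivermont=2, Fernley=4, Ashgrove=2, Stonebridge=20, Pinehurst=2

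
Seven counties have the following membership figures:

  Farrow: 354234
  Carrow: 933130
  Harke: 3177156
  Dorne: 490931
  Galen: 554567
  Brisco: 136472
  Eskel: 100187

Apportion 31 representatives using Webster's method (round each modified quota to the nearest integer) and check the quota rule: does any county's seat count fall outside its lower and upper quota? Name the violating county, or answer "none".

Standard quotas: Farrow 1.911, Carrow 5.034, Harke 17.139, Dorne 2.648, Galen 2.992, Brisco 0.736, Eskel 0.540.
Webster allocation: Farrow 2, Carrow 5, Harke 16, Dorne 3, Galen 3, Brisco 1, Eskel 1.
Harke has quota 17.139 (lower 17, upper 18) but receives 16 — outside the quota interval.

Harke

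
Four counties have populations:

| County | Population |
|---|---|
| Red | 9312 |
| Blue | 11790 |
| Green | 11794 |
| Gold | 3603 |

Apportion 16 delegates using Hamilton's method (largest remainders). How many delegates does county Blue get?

5

Standard divisor: 36499 ÷ 16 ≈ 2281.188.
Standard quotas: Red 4.0821, Blue 5.1684, Green 5.1701, Gold 1.5794.
Lower quotas: Red 4, Blue 5, Green 5, Gold 1 (sum 15, leaving 1 seat).
Remainders in descending order: Gold 0.5794, Green 0.1701, Blue 0.1684, Red 0.0821.
The surplus seat goes to Gold.
Blue receives 5.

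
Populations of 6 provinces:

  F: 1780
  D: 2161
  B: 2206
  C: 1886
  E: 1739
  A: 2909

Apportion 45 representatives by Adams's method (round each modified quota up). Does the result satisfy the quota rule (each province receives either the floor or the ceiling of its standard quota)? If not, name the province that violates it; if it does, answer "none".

Standard quotas: F 6.317, D 7.669, B 7.828, C 6.693, E 6.171, A 10.323.
Adams allocation: F 6, D 8, B 8, C 7, E 6, A 10.
Every allocation lies between the lower and upper quota.

none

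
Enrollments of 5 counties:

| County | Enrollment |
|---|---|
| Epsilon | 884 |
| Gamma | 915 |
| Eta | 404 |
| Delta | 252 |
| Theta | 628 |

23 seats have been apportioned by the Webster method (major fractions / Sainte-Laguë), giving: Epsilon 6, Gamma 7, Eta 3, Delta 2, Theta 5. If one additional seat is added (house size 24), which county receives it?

Epsilon

Priority for the next seat is population ÷ (current seats + 0.5).
Priorities: Epsilon 136.000, Gamma 122.000, Eta 115.429, Delta 100.800, Theta 114.182.
Highest priority: Epsilon.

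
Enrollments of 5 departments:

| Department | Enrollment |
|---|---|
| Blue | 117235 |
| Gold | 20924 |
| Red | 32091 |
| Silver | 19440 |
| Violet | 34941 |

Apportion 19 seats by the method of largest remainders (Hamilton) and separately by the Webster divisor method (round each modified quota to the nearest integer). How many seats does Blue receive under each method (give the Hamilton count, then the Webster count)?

Hamilton: Blue 10, Gold 2, Red 3, Silver 1, Violet 3.
Webster: Blue 9, Gold 2, Red 3, Silver 2, Violet 3.
Blue gets 10 under Hamilton and 9 under Webster.

10 and 9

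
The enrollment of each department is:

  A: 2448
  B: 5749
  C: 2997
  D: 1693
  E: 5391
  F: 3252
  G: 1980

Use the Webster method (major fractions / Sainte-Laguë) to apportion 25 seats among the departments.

Standard divisor 23510/25 ≈ 940.4; standard quotas: A 2.603, B 6.113, C 3.187, D 1.800, E 5.733, F 3.458, G 2.105.
Rounding to the nearest integer gives A 3, B 6, C 3, D 2, E 6, F 3, G 2 — total 25, matching the house size, so no adjustment is needed.

A: 3, B: 6, C: 3, D: 2, E: 6, F: 3, G: 2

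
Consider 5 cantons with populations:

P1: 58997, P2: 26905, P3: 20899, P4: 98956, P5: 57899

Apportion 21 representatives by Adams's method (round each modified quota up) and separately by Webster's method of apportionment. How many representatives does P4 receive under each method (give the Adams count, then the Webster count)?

Adams: P1 5, P2 2, P3 2, P4 7, P5 5.
Webster: P1 5, P2 2, P3 2, P4 8, P5 4.
P4 gets 7 under Adams and 8 under Webster.

7 and 8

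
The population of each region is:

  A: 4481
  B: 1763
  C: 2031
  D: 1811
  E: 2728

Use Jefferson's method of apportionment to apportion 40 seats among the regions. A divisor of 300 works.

With modified divisor 300: modified quotas A 14.937, B 5.877, C 6.770, D 6.037, E 9.093.
Rounding down: A 14, B 5, C 6, D 6, E 9 (total 40).

A 14, B 5, C 6, D 6, E 9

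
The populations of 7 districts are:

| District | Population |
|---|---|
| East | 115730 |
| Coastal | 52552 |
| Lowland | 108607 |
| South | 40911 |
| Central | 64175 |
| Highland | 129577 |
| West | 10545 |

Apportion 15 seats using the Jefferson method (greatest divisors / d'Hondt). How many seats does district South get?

1

Standard divisor 522097/15 ≈ 34806.467; standard quotas: East 3.325, Coastal 1.510, Lowland 3.120, South 1.175, Central 1.844, Highland 3.723, West 0.303.
Rounding down gives 3, 1, 3, 1, 1, 3, 0 = 12 seats, so the divisor must be adjusted.
With modified divisor 28000: modified quotas East 4.133, Coastal 1.877, Lowland 3.879, South 1.461, Central 2.292, Highland 4.628, West 0.377.
Rounding down: East 4, Coastal 1, Lowland 3, South 1, Central 2, Highland 4, West 0 (total 15).
South receives 1.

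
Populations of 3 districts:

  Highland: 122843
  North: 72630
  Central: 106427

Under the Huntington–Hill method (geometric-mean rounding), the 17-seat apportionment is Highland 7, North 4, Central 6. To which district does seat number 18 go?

Priority for the next seat is population ÷ (√(s·(s+1))).
Priorities: Highland 16415.586, North 16240.562, Central 16422.043.
Highest priority: Central.

Central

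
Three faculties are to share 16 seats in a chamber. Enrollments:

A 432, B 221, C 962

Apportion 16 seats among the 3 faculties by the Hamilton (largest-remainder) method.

The standard divisor is 1615/16 ≈ 100.938.
Standard quotas: A 4.280, B 2.189, C 9.531.
Lower quotas: A 4, B 2, C 9 (sum 15, leaving 1 seat).
Remainders in descending order: C 0.531, A 0.280, B 0.189.
Largest remainder: C receives the extra seat.

A 4, B 2, C 10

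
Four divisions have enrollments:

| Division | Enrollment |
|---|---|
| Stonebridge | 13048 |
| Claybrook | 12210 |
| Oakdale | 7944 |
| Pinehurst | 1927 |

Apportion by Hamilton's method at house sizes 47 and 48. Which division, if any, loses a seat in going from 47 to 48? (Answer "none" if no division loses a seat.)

Pinehurst

At 47 seats: Stonebridge 17, Claybrook 16, Oakdale 11, Pinehurst 3.
At 48 seats: Stonebridge 18, Claybrook 17, Oakdale 11, Pinehurst 2.
Pinehurst drops from 3 to 2.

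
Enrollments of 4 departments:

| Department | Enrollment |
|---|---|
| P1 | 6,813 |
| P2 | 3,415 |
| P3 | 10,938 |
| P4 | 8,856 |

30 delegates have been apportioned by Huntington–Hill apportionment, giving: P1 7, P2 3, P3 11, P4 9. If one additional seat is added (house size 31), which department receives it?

Priority for the next seat is population ÷ (√(s·(s+1))).
Priorities: P1 910.425, P2 985.826, P3 952.031, P4 933.504.
Highest priority: P2.

P2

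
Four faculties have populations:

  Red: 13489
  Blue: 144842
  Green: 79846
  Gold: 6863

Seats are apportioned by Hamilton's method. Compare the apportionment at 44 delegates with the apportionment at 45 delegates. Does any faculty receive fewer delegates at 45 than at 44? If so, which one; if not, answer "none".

Red

At 44 seats: Red 3, Blue 26, Green 14, Gold 1.
At 45 seats: Red 2, Blue 27, Green 15, Gold 1.
Red drops from 3 to 2.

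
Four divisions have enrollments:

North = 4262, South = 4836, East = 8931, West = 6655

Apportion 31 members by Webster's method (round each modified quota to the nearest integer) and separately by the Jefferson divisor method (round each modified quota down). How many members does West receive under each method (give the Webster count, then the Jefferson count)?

Webster: North 5, South 6, East 11, West 9.
Jefferson: North 5, South 6, East 12, West 8.
West gets 9 under Webster and 8 under Jefferson.

9 and 8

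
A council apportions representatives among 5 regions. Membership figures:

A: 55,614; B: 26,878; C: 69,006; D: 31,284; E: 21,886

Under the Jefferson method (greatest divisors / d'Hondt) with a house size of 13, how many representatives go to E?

Standard divisor 204668/13 ≈ 15743.692; standard quotas: A 3.532, B 1.707, C 4.383, D 1.987, E 1.390.
Rounding down gives 3, 1, 4, 1, 1 = 10 seats, so the divisor must be adjusted.
With modified divisor 13600: modified quotas A 4.089, B 1.976, C 5.074, D 2.300, E 1.609.
Rounding down: A 4, B 1, C 5, D 2, E 1 (total 13).
E receives 1.

1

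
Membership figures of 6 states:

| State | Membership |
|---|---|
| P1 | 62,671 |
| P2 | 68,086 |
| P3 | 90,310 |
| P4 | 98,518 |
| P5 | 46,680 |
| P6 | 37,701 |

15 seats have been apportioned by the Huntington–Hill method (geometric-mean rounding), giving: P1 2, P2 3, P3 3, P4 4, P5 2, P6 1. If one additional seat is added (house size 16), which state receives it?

P6

Priority for the next seat is population ÷ (√(s·(s+1))).
Priorities: P1 25585.329, P2 19654.735, P3 26070.251, P4 22029.295, P5 19057.030, P6 26658.633.
Highest priority: P6.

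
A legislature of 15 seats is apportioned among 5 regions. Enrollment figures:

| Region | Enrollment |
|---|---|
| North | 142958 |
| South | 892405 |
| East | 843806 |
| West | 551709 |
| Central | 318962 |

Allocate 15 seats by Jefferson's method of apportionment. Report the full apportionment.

Standard divisor 2749840/15 ≈ 183322.667; standard quotas: North 0.780, South 4.868, East 4.603, West 3.009, Central 1.740.
Rounding down gives 0, 4, 4, 3, 1 = 12 seats, so the divisor must be adjusted.
With modified divisor 154100: modified quotas North 0.928, South 5.791, East 5.476, West 3.580, Central 2.070.
Rounding down: North 0, South 5, East 5, West 3, Central 2 (total 15).

North=0, South=5, East=5, West=3, Central=2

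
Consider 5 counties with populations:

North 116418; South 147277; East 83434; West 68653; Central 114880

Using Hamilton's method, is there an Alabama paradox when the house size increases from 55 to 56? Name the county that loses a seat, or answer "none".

none

At 55 seats: North 12, South 15, East 9, West 7, Central 12.
At 56 seats: North 12, South 16, East 9, West 7, Central 12.
No county's allocation decreased.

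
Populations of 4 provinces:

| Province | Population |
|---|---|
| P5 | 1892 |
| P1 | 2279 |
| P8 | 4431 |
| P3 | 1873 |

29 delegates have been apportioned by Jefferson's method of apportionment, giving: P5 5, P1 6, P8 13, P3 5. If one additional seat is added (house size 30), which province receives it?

P1

Priority for the next seat is population ÷ (current seats + 1).
Priorities: P5 315.333, P1 325.571, P8 316.500, P3 312.167.
Highest priority: P1.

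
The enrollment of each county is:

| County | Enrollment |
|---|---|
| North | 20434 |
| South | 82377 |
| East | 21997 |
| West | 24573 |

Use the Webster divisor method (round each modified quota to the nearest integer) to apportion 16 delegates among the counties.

Standard divisor 149381/16 ≈ 9336.312; standard quotas: North 2.189, South 8.823, East 2.356, West 2.632.
Rounding to the nearest integer gives North 2, South 9, East 2, West 3 — total 16, matching the house size, so no adjustment is needed.

North=2; South=9; East=2; West=3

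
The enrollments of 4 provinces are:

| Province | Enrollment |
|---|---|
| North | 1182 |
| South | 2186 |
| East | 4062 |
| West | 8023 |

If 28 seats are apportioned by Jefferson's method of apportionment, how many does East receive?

Standard divisor 15453/28 ≈ 551.893; standard quotas: North 2.142, South 3.961, East 7.360, West 14.537.
Rounding down gives 2, 3, 7, 14 = 26 seats, so the divisor must be adjusted.
With modified divisor 520: modified quotas North 2.273, South 4.204, East 7.812, West 15.429.
Rounding down: North 2, South 4, East 7, West 15 (total 28).
East receives 7.

7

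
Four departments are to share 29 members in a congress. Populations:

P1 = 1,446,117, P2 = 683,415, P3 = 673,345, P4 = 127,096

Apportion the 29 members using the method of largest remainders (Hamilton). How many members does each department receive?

Standard divisor: 2929973 ÷ 29 ≈ 101033.552.
Standard quotas: P1 14.3132, P2 6.7642, P3 6.6646, P4 1.2580.
Lower quotas: P1 14, P2 6, P3 6, P4 1 (sum 27, leaving 2 seats).
Remainders in descending order: P2 0.7642, P3 0.6646, P1 0.3132, P4 0.2580.
Largest remainders: P2, P3 receive the extra seats.

P1=14; P2=7; P3=7; P4=1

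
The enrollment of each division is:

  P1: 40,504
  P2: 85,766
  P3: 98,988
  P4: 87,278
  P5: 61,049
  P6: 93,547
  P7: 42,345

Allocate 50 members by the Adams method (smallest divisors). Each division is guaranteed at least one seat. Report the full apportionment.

Standard divisor 509477/50 ≈ 10189.54; standard quotas: P1 3.975, P2 8.417, P3 9.715, P4 8.565, P5 5.991, P6 9.181, P7 4.156.
Rounding up gives 4, 9, 10, 9, 6, 10, 5 = 53 seats, so the divisor must be adjusted.
With modified divisor 10800: modified quotas P1 3.750, P2 7.941, P3 9.166, P4 8.081, P5 5.653, P6 8.662, P7 3.921.
Rounding up: P1 4, P2 8, P3 10, P4 9, P5 6, P6 9, P7 4 (total 50).

P1: 4; P2: 8; P3: 10; P4: 9; P5: 6; P6: 9; P7: 4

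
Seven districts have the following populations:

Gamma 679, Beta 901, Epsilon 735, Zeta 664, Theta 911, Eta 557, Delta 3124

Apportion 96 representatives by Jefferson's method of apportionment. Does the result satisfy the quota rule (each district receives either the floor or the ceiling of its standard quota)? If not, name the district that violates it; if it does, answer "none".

Delta

Standard quotas: Gamma 8.610, Beta 11.425, Epsilon 9.320, Zeta 8.419, Theta 11.551, Eta 7.063, Delta 39.612.
Jefferson allocation: Gamma 8, Beta 11, Epsilon 9, Zeta 8, Theta 12, Eta 7, Delta 41.
Delta has quota 39.612 (lower 39, upper 40) but receives 41 — outside the quota interval.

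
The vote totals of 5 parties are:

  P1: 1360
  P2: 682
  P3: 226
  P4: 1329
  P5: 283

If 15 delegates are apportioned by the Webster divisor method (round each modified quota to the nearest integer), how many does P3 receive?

Standard divisor 3880/15 ≈ 258.667; standard quotas: P1 5.258, P2 2.637, P3 0.874, P4 5.138, P5 1.094.
Rounding to the nearest integer gives P1 5, P2 3, P3 1, P4 5, P5 1 — total 15, matching the house size, so no adjustment is needed.
P3 receives 1.

1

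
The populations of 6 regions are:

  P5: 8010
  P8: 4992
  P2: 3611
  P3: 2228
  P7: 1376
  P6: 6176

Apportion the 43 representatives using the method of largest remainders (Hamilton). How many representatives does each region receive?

P5 13; P8 8; P2 6; P3 4; P7 2; P6 10

Total 26393; standard divisor 26393/43 ≈ 613.791.
Standard quotas: P5 13.0501, P8 8.1331, P2 5.8831, P3 3.6299, P7 2.2418, P6 10.0621.
Lower quotas: P5 13, P8 8, P2 5, P3 3, P7 2, P6 10 (sum 41, leaving 2 seats).
Remainders in descending order: P2 0.8831, P3 0.6299, P7 0.2418, P8 0.1331, P6 0.0621, P5 0.0501.
Largest remainders: P2, P3 receive the extra seats.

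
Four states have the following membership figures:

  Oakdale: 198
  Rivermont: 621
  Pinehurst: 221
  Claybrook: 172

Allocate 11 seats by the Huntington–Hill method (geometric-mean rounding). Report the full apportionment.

With divisor 118: modified quotas Oakdale 1.678, Rivermont 5.263, Pinehurst 1.873, Claybrook 1.458.
Geometric-mean thresholds: Oakdale √(1·2)=1.414, Rivermont √(5·6)=5.477, Pinehurst √(1·2)=1.414, Claybrook √(1·2)=1.414.
Each quota rounded against its threshold gives Oakdale 2, Rivermont 5, Pinehurst 2, Claybrook 2 (total 11).

Oakdale=2; Rivermont=5; Pinehurst=2; Claybrook=2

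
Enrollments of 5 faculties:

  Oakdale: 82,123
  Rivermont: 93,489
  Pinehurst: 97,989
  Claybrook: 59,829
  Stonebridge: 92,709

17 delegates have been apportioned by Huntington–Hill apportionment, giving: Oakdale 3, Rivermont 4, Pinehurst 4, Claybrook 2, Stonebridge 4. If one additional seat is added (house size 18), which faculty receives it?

Claybrook

Priority for the next seat is population ÷ (√(s·(s+1))).
Priorities: Oakdale 23706.868, Rivermont 20904.776, Pinehurst 21911.007, Claybrook 24425.087, Stonebridge 20730.363.
Highest priority: Claybrook.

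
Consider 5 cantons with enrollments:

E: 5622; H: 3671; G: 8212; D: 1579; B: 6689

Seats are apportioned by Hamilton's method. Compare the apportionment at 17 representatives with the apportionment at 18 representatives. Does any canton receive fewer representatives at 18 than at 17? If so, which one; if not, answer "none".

H

At 17 seats: E 4, H 3, G 5, D 1, B 4.
At 18 seats: E 4, H 2, G 6, D 1, B 5.
H drops from 3 to 2.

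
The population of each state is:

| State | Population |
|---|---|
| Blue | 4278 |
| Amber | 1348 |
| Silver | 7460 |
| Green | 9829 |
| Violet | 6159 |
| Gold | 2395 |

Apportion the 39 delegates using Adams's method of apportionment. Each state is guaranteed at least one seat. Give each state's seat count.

Standard divisor 31469/39 ≈ 806.897; standard quotas: Blue 5.302, Amber 1.671, Silver 9.245, Green 12.181, Violet 7.633, Gold 2.968.
Rounding up gives 6, 2, 10, 13, 8, 3 = 42 seats, so the divisor must be adjusted.
With modified divisor 870: modified quotas Blue 4.917, Amber 1.549, Silver 8.575, Green 11.298, Violet 7.079, Gold 2.753.
Rounding up: Blue 5, Amber 2, Silver 9, Green 12, Violet 8, Gold 3 (total 39).

Blue: 5, Amber: 2, Silver: 9, Green: 12, Violet: 8, Gold: 3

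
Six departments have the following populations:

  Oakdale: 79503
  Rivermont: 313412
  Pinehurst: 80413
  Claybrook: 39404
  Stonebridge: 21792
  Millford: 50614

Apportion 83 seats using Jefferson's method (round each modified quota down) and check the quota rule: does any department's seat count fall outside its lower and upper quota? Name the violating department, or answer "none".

Rivermont

Standard quotas: Oakdale 11.277, Rivermont 44.457, Pinehurst 11.406, Claybrook 5.589, Stonebridge 3.091, Millford 7.179.
Jefferson allocation: Oakdale 11, Rivermont 46, Pinehurst 11, Claybrook 5, Stonebridge 3, Millford 7.
Rivermont has quota 44.457 (lower 44, upper 45) but receives 46 — outside the quota interval.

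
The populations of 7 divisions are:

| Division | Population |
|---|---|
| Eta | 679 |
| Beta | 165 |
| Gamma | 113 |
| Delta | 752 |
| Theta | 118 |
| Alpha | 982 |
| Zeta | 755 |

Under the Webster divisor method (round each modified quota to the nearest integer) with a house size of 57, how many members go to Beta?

Standard divisor 3564/57 ≈ 62.526; standard quotas: Eta 10.859, Beta 2.639, Gamma 1.807, Delta 12.027, Theta 1.887, Alpha 15.705, Zeta 12.075.
Rounding to the nearest integer gives 11, 3, 2, 12, 2, 16, 12 = 58 seats, so the divisor must be adjusted.
With modified divisor 64: modified quotas Eta 10.609, Beta 2.578, Gamma 1.766, Delta 11.750, Theta 1.844, Alpha 15.344, Zeta 11.797.
Rounding to the nearest integer: Eta 11, Beta 3, Gamma 2, Delta 12, Theta 2, Alpha 15, Zeta 12 (total 57).
Beta receives 3.

3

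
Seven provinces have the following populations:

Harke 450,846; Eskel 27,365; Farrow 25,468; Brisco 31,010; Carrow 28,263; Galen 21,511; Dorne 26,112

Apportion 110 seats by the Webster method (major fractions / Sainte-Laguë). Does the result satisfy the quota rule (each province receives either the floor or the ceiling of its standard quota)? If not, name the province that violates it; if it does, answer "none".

Standard quotas: Harke 81.224, Eskel 4.930, Farrow 4.588, Brisco 5.587, Carrow 5.092, Galen 3.875, Dorne 4.704.
Webster allocation: Harke 80, Eskel 5, Farrow 5, Brisco 6, Carrow 5, Galen 4, Dorne 5.
Harke has quota 81.224 (lower 81, upper 82) but receives 80 — outside the quota interval.

Harke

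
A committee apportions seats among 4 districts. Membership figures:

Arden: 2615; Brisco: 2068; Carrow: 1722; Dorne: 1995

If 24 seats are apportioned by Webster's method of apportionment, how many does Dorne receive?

6

Standard divisor 8400/24 ≈ 350; standard quotas: Arden 7.471, Brisco 5.909, Carrow 4.920, Dorne 5.700.
Rounding to the nearest integer gives Arden 7, Brisco 6, Carrow 5, Dorne 6 — total 24, matching the house size, so no adjustment is needed.
Dorne receives 6.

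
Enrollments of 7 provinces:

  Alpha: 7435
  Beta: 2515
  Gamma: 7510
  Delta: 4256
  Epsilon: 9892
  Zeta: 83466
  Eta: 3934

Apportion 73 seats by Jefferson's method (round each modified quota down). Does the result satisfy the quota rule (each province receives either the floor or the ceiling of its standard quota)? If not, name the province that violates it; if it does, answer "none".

Standard quotas: Alpha 4.561, Beta 1.543, Gamma 4.607, Delta 2.611, Epsilon 6.068, Zeta 51.198, Eta 2.413.
Jefferson allocation: Alpha 4, Beta 1, Gamma 4, Delta 2, Epsilon 6, Zeta 54, Eta 2.
Zeta has quota 51.198 (lower 51, upper 52) but receives 54 — outside the quota interval.

Zeta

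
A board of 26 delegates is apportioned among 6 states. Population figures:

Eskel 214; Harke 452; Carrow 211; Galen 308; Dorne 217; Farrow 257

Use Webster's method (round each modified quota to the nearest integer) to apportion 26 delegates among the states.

Standard divisor 1659/26 ≈ 63.808; standard quotas: Eskel 3.354, Harke 7.084, Carrow 3.307, Galen 4.827, Dorne 3.401, Farrow 4.028.
Rounding to the nearest integer gives 3, 7, 3, 5, 3, 4 = 25 seats, so the divisor must be adjusted.
With modified divisor 61.6: modified quotas Eskel 3.474, Harke 7.338, Carrow 3.425, Galen 5.000, Dorne 3.523, Farrow 4.172.
Rounding to the nearest integer: Eskel 3, Harke 7, Carrow 3, Galen 5, Dorne 4, Farrow 4 (total 26).

Eskel=3; Harke=7; Carrow=3; Galen=5; Dorne=4; Farrow=4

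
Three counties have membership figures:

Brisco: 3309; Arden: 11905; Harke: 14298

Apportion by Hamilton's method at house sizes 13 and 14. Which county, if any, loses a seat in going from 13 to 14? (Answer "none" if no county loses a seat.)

Brisco

At 13 seats: Brisco 2, Arden 5, Harke 6.
At 14 seats: Brisco 1, Arden 6, Harke 7.
Brisco drops from 2 to 1.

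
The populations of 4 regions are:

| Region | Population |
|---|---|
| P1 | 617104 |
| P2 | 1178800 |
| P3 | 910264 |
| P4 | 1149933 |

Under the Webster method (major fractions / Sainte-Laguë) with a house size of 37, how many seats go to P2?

11

Standard divisor 3856101/37 ≈ 104218.946; standard quotas: P1 5.921, P2 11.311, P3 8.734, P4 11.034.
Rounding to the nearest integer gives P1 6, P2 11, P3 9, P4 11 — total 37, matching the house size, so no adjustment is needed.
P2 receives 11.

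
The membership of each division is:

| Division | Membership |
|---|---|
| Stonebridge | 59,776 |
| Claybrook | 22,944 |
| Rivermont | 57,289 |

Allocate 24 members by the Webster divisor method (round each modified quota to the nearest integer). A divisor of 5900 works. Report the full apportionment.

Stonebridge: 10, Claybrook: 4, Rivermont: 10

With modified divisor 5900: modified quotas Stonebridge 10.132, Claybrook 3.889, Rivermont 9.710.
Rounding to the nearest integer: Stonebridge 10, Claybrook 4, Rivermont 10 (total 24).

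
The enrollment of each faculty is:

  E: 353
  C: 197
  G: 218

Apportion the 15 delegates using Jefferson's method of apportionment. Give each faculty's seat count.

E 7, C 4, G 4

Standard divisor 768/15 ≈ 51.2; standard quotas: E 6.895, C 3.848, G 4.258.
Rounding down gives 6, 3, 4 = 13 seats, so the divisor must be adjusted.
With modified divisor 47: modified quotas E 7.511, C 4.191, G 4.638.
Rounding down: E 7, C 4, G 4 (total 15).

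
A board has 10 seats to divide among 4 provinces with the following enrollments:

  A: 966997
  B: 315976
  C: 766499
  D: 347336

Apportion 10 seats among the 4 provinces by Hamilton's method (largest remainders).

A: 4, B: 1, C: 3, D: 2

Total 2396808; standard divisor 2396808/10 ≈ 239680.8.
Standard quotas: A 4.0345, B 1.3183, C 3.1980, D 1.4492.
Lower quotas: A 4, B 1, C 3, D 1 (sum 9, leaving 1 seat).
Remainders in descending order: D 0.4492, B 0.3183, C 0.1980, A 0.0345.
Largest remainder: D receives the extra seat.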